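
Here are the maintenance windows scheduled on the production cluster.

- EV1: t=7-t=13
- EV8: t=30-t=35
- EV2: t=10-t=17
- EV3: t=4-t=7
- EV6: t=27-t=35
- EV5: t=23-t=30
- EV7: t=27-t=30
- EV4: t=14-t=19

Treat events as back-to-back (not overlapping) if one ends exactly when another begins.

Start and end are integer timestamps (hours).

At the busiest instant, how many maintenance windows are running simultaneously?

Sort all start/end points and keep a running count:
t=4 start EV3 → 1
t=7 end EV3 → 0
t=7 start EV1 → 1
t=10 start EV2 → 2
t=13 end EV1 → 1
t=14 start EV4 → 2
t=17 end EV2 → 1
t=19 end EV4 → 0
t=23 start EV5 → 1
t=27 start EV6 → 2
t=27 start EV7 → 3
t=30 end EV5 → 2
t=30 end EV7 → 1
t=30 start EV8 → 2
t=35 end EV6 → 1
t=35 end EV8 → 0
Peak is 3, at t=27 (EV5, EV6, EV7).

3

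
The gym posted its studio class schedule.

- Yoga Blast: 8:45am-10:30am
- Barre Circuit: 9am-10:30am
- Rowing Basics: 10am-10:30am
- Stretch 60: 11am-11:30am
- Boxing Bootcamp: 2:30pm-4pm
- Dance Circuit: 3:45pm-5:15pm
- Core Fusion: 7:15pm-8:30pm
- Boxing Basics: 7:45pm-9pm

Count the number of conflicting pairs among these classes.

Sorted by start: Yoga Blast, Barre Circuit, Rowing Basics, Stretch 60, Boxing Bootcamp, Dance Circuit, Core Fusion, Boxing Basics.
Barre Circuit starts before Yoga Blast ends → Yoga Blast and Barre Circuit overlap.
Rowing Basics starts before Yoga Blast ends → Yoga Blast and Rowing Basics overlap.
Stretch 60 starts after Yoga Blast ends, so nothing later overlaps Yoga Blast either.
Rowing Basics starts before Barre Circuit ends → Barre Circuit and Rowing Basics overlap.
Stretch 60 starts after Barre Circuit ends, so nothing later overlaps Barre Circuit either.
Stretch 60 starts after Rowing Basics ends, so nothing later overlaps Rowing Basics either.
Boxing Bootcamp starts after Stretch 60 ends, so nothing later overlaps Stretch 60 either.
Dance Circuit starts before Boxing Bootcamp ends → Boxing Bootcamp and Dance Circuit overlap.
Core Fusion starts after Boxing Bootcamp ends, so nothing later overlaps Boxing Bootcamp either.
Core Fusion starts after Dance Circuit ends, so nothing later overlaps Dance Circuit either.
Boxing Basics starts before Core Fusion ends → Core Fusion and Boxing Basics overlap.
Overlapping pairs: Barre Circuit & Rowing Basics, Barre Circuit & Yoga Blast, Boxing Basics & Core Fusion, Boxing Bootcamp & Dance Circuit, Rowing Basics & Yoga Blast — 5 in total.

5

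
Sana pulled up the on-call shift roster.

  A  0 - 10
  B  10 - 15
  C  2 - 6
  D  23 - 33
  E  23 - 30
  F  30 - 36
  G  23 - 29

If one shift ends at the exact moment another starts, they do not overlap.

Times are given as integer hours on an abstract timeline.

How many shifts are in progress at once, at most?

Walk through starts and ends in time order (an end at T is processed before a start at T):
0 start A → 1
2 start C → 2
6 end C → 1
10 end A → 0
10 start B → 1
15 end B → 0
23 start D → 1
23 start E → 2
23 start G → 3
29 end G → 2
30 end E → 1
30 start F → 2
33 end D → 1
36 end F → 0
Peak is 3, at 23 (D, E, G).

3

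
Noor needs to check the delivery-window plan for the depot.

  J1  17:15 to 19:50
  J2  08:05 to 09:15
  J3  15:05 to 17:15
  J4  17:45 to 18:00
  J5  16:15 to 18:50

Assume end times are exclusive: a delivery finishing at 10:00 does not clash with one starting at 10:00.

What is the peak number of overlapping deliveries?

3

Sort all start/end points and keep a running count:
08:05 start J2 → 1
09:15 end J2 → 0
15:05 start J3 → 1
16:15 start J5 → 2
17:15 end J3 → 1
17:15 start J1 → 2
17:45 start J4 → 3
18:00 end J4 → 2
18:50 end J5 → 1
19:50 end J1 → 0
Peak is 3, at 17:45 (J1, J4, J5).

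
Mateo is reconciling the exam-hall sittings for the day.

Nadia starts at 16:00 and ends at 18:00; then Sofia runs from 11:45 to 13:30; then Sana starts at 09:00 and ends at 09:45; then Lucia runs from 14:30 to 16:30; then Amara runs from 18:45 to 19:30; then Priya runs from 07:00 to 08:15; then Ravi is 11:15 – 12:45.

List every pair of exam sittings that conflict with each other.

Lucia & Nadia, Ravi & Sofia

Sorted by start: Priya, Sana, Ravi, Sofia, Lucia, Nadia, Amara.
Sana starts after Priya ends; Priya is clear from here.
Ravi starts after Sana ends; Sana is clear from here.
Sofia starts before Ravi ends → Ravi and Sofia overlap.
Lucia starts after Ravi ends; Ravi is clear from here.
Lucia starts after Sofia ends; Sofia is clear from here.
Nadia starts before Lucia ends → Lucia and Nadia overlap.
Amara starts after Lucia ends.
Amara starts after Nadia ends.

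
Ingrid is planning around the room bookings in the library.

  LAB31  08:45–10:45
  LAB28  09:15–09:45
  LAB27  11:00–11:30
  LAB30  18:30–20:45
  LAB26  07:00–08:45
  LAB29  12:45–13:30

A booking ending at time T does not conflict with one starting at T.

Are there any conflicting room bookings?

Yes

Two intervals overlap when each starts before the other ends.
Sorted by start: LAB26, LAB31, LAB28, LAB27, LAB29, LAB30.
LAB31 starts exactly when LAB26 ends (back-to-back, no overlap); LAB26 is clear from here.
LAB28 starts before LAB31 ends → LAB31 and LAB28 overlap.
That's a conflict, so the schedule is not conflict-free.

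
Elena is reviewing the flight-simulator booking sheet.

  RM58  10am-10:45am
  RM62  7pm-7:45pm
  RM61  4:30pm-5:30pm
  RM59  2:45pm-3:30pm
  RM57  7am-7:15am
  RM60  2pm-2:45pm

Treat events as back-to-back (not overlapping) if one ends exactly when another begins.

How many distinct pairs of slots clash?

0

Two intervals overlap when each starts before the other ends.
Sorted by start: RM57, RM58, RM60, RM59, RM61, RM62.
RM58 starts after RM57 ends — done with RM57.
RM60 starts after RM58 ends — done with RM58.
RM59 starts exactly when RM60 ends (back-to-back, no overlap) — done with RM60.
RM61 starts after RM59 ends — done with RM59.
RM62 starts after RM61 ends.
No pair overlaps.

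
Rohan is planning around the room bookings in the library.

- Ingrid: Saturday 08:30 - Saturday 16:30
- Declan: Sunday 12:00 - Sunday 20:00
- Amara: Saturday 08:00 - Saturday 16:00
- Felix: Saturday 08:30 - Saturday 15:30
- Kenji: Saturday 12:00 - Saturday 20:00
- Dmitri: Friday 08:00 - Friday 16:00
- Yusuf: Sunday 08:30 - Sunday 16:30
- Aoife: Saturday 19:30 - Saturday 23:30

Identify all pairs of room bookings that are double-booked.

Check each pair: they overlap iff neither finishes before the other starts.
Sorted by start: Dmitri, Amara, Ingrid, Felix, Kenji, Aoife, Yusuf, Declan.
Amara starts after Dmitri ends, so nothing later overlaps Dmitri either.
Ingrid starts before Amara ends → Amara and Ingrid overlap.
Felix starts before Amara ends → Amara and Felix overlap.
Kenji starts before Amara ends → Amara and Kenji overlap.
Aoife starts after Amara ends, so nothing later overlaps Amara either.
Felix starts before Ingrid ends → Ingrid and Felix overlap.
Kenji starts before Ingrid ends → Ingrid and Kenji overlap.
Aoife starts after Ingrid ends, so nothing later overlaps Ingrid either.
Kenji starts before Felix ends → Felix and Kenji overlap.
Aoife starts after Felix ends, so nothing later overlaps Felix either.
Aoife starts before Kenji ends → Kenji and Aoife overlap.
Yusuf starts after Kenji ends, so nothing later overlaps Kenji either.
Yusuf starts after Aoife ends, so nothing later overlaps Aoife either.
Declan starts before Yusuf ends → Yusuf and Declan overlap.

Amara & Felix, Amara & Ingrid, Amara & Kenji, Aoife & Kenji, Declan & Yusuf, Felix & Ingrid, Felix & Kenji, Ingrid & Kenji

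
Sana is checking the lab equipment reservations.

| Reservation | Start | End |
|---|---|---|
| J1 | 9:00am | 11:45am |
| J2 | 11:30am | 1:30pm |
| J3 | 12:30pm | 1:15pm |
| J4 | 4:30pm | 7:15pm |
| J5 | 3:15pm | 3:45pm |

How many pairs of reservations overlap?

2

Sorted by start: J1, J2, J3, J5, J4.
J2 starts before J1 ends → J1 and J2 overlap.
J3 starts after J1 ends, so J1 has no further overlaps.
J3 starts before J2 ends → J2 and J3 overlap.
J5 starts after J2 ends, so J2 has no further overlaps.
J5 starts after J3 ends, so J3 has no further overlaps.
J4 starts after J5 ends.
Overlapping pairs: J1 & J2, J2 & J3 — 2 in total.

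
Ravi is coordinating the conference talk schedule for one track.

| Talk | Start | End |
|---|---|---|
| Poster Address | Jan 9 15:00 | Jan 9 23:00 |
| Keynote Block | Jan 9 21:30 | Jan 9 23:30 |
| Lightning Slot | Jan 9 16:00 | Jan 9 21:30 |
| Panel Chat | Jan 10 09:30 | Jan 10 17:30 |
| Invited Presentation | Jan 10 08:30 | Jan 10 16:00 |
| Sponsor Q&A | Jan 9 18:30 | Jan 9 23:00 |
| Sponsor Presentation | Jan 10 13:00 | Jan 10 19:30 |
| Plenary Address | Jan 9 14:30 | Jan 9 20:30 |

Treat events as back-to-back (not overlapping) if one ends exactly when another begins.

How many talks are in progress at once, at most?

4

Sort all start/end points and keep a running count:
Jan 9 14:30 start Plenary Address → 1
Jan 9 15:00 start Poster Address → 2
Jan 9 16:00 start Lightning Slot → 3
Jan 9 18:30 start Sponsor Q&A → 4
Jan 9 20:30 end Plenary Address → 3
Jan 9 21:30 end Lightning Slot → 2
Jan 9 21:30 start Keynote Block → 3
Jan 9 23:00 end Poster Address → 2
Jan 9 23:00 end Sponsor Q&A → 1
Jan 9 23:30 end Keynote Block → 0
Jan 10 08:30 start Invited Presentation → 1
Jan 10 09:30 start Panel Chat → 2
Jan 10 13:00 start Sponsor Presentation → 3
Jan 10 16:00 end Invited Presentation → 2
Jan 10 17:30 end Panel Chat → 1
Jan 10 19:30 end Sponsor Presentation → 0
Peak is 4, at Jan 9 18:30 (Lightning Slot, Plenary Address, Poster Address, Sponsor Q&A).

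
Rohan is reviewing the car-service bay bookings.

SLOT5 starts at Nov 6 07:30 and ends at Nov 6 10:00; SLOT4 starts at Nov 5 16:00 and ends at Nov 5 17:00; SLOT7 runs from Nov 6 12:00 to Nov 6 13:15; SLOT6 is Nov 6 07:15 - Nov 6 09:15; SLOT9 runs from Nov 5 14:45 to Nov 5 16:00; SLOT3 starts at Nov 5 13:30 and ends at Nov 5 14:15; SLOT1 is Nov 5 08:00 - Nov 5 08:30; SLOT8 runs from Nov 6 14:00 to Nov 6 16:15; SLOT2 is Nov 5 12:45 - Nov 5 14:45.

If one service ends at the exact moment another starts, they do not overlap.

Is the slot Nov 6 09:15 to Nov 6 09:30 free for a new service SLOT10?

SLOT1: ends Nov 5 08:30 at or before SLOT10 starts Nov 6 09:15 → clear.
SLOT2: ends Nov 5 14:45 at or before SLOT10 starts Nov 6 09:15 → clear.
SLOT3: ends Nov 5 14:15 at or before SLOT10 starts Nov 6 09:15 → clear.
SLOT9: ends Nov 5 16:00 at or before SLOT10 starts Nov 6 09:15 → clear.
SLOT4: ends Nov 5 17:00 at or before SLOT10 starts Nov 6 09:15 → clear.
SLOT6: ends Nov 6 09:15 at or before SLOT10 starts Nov 6 09:15 → clear.
SLOT5: starts Nov 6 07:30 before SLOT10 ends Nov 6 09:30, and ends Nov 6 10:00 after SLOT10 starts Nov 6 09:15 → overlap.
SLOT7: starts Nov 6 12:00 at or after SLOT10 ends Nov 6 09:30 → clear.
SLOT8: starts Nov 6 14:00 at or after SLOT10 ends Nov 6 09:30 → clear.
SLOT10 overlaps SLOT5.

No — it overlaps SLOT5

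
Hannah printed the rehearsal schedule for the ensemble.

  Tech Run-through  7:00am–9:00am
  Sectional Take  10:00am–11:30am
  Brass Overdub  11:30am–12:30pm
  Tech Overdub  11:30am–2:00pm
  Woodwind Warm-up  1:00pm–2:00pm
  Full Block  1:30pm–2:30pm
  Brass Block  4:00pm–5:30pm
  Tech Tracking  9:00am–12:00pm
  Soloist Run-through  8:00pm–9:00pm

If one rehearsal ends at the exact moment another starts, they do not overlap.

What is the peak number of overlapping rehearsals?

3

Walk through starts and ends in time order (an end at T is processed before a start at T):
7:00am start Tech Run-through → 1
9:00am end Tech Run-through → 0
9:00am start Tech Tracking → 1
10:00am start Sectional Take → 2
11:30am end Sectional Take → 1
11:30am start Brass Overdub → 2
11:30am start Tech Overdub → 3
12:00pm end Tech Tracking → 2
12:30pm end Brass Overdub → 1
1:00pm start Woodwind Warm-up → 2
1:30pm start Full Block → 3
2:00pm end Tech Overdub → 2
2:00pm end Woodwind Warm-up → 1
2:30pm end Full Block → 0
4:00pm start Brass Block → 1
5:30pm end Brass Block → 0
8:00pm start Soloist Run-through → 1
9:00pm end Soloist Run-through → 0
Peak is 3, at 11:30am (Brass Overdub, Tech Overdub, Tech Tracking).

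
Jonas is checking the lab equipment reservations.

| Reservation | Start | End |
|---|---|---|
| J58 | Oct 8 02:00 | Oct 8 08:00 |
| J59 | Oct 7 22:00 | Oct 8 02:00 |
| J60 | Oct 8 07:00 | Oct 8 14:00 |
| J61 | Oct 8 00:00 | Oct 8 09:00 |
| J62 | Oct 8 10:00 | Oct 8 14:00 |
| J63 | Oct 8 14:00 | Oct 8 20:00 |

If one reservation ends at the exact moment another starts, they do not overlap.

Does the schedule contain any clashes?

Two intervals overlap when each starts before the other ends.
Sorted by start: J59, J61, J58, J60, J62, J63.
J61 starts before J59 ends → J59 and J61 overlap.
That's a conflict, so the schedule is not conflict-free.

Yes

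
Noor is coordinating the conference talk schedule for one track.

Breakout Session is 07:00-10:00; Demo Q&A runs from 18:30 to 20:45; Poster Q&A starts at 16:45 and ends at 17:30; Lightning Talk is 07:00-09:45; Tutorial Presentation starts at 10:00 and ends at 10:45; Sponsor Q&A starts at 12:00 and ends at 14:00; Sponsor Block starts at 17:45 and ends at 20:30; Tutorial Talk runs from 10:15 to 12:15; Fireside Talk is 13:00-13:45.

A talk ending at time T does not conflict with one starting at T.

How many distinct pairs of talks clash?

5

Sorted by start: Breakout Session, Lightning Talk, Tutorial Presentation, Tutorial Talk, Sponsor Q&A, Fireside Talk, Poster Q&A, Sponsor Block, Demo Q&A.
Lightning Talk starts before Breakout Session ends → Breakout Session and Lightning Talk overlap.
Tutorial Presentation starts exactly when Breakout Session ends (back-to-back, no overlap), so Breakout Session has no further overlaps.
Tutorial Presentation starts after Lightning Talk ends, so Lightning Talk has no further overlaps.
Tutorial Talk starts before Tutorial Presentation ends → Tutorial Presentation and Tutorial Talk overlap.
Sponsor Q&A starts after Tutorial Presentation ends, so Tutorial Presentation has no further overlaps.
Sponsor Q&A starts before Tutorial Talk ends → Tutorial Talk and Sponsor Q&A overlap.
Fireside Talk starts after Tutorial Talk ends, so Tutorial Talk has no further overlaps.
Fireside Talk starts before Sponsor Q&A ends → Sponsor Q&A and Fireside Talk overlap.
Poster Q&A starts after Sponsor Q&A ends, so Sponsor Q&A has no further overlaps.
Poster Q&A starts after Fireside Talk ends, so Fireside Talk has no further overlaps.
Sponsor Block starts after Poster Q&A ends, so Poster Q&A has no further overlaps.
Demo Q&A starts before Sponsor Block ends → Sponsor Block and Demo Q&A overlap.
Overlapping pairs: Breakout Session & Lightning Talk, Demo Q&A & Sponsor Block, Fireside Talk & Sponsor Q&A, Sponsor Q&A & Tutorial Talk, Tutorial Presentation & Tutorial Talk — 5 in total.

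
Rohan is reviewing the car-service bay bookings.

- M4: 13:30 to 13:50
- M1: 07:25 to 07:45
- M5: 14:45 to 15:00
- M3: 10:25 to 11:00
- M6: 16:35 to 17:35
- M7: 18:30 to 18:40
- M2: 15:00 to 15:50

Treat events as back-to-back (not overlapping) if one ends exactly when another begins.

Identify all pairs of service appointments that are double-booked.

no overlapping pairs

Sorted by start: M1, M3, M4, M5, M2, M6, M7.
M3 starts after M1 ends, so nothing later overlaps M1 either.
M4 starts after M3 ends, so nothing later overlaps M3 either.
M5 starts after M4 ends, so nothing later overlaps M4 either.
M2 starts exactly when M5 ends (back-to-back, no overlap), so nothing later overlaps M5 either.
M6 starts after M2 ends, so nothing later overlaps M2 either.
M7 starts after M6 ends.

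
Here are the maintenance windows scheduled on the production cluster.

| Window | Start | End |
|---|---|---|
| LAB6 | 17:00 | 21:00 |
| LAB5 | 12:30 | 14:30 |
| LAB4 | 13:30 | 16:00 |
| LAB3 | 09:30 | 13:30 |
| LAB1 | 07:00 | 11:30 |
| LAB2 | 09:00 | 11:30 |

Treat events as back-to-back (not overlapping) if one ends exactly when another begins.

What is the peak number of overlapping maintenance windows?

3

Sweep the timeline, counting +1 at each start and −1 at each end (ends before starts at a tie):
07:00 start LAB1 → 1
09:00 start LAB2 → 2
09:30 start LAB3 → 3
11:30 end LAB1 → 2
11:30 end LAB2 → 1
12:30 start LAB5 → 2
13:30 end LAB3 → 1
13:30 start LAB4 → 2
14:30 end LAB5 → 1
16:00 end LAB4 → 0
17:00 start LAB6 → 1
21:00 end LAB6 → 0
Peak is 3, at 09:30 (LAB1, LAB2, LAB3).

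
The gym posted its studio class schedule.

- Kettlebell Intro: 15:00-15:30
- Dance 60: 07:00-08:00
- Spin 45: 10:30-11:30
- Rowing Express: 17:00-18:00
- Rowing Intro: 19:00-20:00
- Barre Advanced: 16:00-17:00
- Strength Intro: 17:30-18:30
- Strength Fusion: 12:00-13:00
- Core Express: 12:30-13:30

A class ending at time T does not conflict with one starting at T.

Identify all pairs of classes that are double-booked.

Core Express & Strength Fusion, Rowing Express & Strength Intro

Sorted by start: Dance 60, Spin 45, Strength Fusion, Core Express, Kettlebell Intro, Barre Advanced, Rowing Express, Strength Intro, Rowing Intro.
Spin 45 starts after Dance 60 ends — done with Dance 60.
Strength Fusion starts after Spin 45 ends — done with Spin 45.
Core Express starts before Strength Fusion ends → Strength Fusion and Core Express overlap.
Kettlebell Intro starts after Strength Fusion ends — done with Strength Fusion.
Kettlebell Intro starts after Core Express ends — done with Core Express.
Barre Advanced starts after Kettlebell Intro ends — done with Kettlebell Intro.
Rowing Express starts exactly when Barre Advanced ends (back-to-back, no overlap) — done with Barre Advanced.
Strength Intro starts before Rowing Express ends → Rowing Express and Strength Intro overlap.
Rowing Intro starts after Rowing Express ends.
Rowing Intro starts after Strength Intro ends.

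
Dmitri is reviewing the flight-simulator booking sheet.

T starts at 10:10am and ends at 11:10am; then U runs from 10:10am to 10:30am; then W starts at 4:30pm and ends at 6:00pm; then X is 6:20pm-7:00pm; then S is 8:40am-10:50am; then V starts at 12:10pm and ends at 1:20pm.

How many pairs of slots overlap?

3

Sorted by start: S, T, U, V, W, X.
T starts before S ends → S and T overlap.
U starts before S ends → S and U overlap.
V starts after S ends; S is clear from here.
U starts before T ends → T and U overlap.
V starts after T ends; T is clear from here.
V starts after U ends; U is clear from here.
W starts after V ends; V is clear from here.
X starts after W ends.
Overlapping pairs: S & T, S & U, T & U — 3 in total.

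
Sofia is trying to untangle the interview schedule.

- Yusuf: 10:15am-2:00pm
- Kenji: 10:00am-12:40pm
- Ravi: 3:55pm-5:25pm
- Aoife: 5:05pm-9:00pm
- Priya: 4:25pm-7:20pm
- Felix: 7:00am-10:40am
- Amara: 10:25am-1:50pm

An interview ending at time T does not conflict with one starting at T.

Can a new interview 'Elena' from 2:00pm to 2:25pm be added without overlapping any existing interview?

Yes — the slot is free

Felix: ends 10:40am at or before Elena starts 2:00pm → clear.
Kenji: ends 12:40pm at or before Elena starts 2:00pm → clear.
Yusuf: ends 2:00pm at or before Elena starts 2:00pm → clear.
Amara: ends 1:50pm at or before Elena starts 2:00pm → clear.
Ravi: starts 3:55pm at or after Elena ends 2:25pm → clear.
Priya: starts 4:25pm at or after Elena ends 2:25pm → clear.
Aoife: starts 5:05pm at or after Elena ends 2:25pm → clear.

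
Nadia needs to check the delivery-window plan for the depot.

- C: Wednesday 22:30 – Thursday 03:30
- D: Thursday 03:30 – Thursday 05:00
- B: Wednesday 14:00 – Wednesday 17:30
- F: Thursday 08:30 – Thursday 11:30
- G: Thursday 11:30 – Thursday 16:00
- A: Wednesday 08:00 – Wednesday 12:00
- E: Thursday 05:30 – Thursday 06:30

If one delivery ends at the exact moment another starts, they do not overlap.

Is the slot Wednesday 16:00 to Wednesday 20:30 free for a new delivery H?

No — it overlaps B

A: ends Wednesday 12:00 at or before H starts Wednesday 16:00 → clear.
B: starts Wednesday 14:00 before H ends Wednesday 20:30, and ends Wednesday 17:30 after H starts Wednesday 16:00 → overlap.
C: starts Wednesday 22:30 at or after H ends Wednesday 20:30 → clear.
D: starts Thursday 03:30 at or after H ends Wednesday 20:30 → clear.
E: starts Thursday 05:30 at or after H ends Wednesday 20:30 → clear.
F: starts Thursday 08:30 at or after H ends Wednesday 20:30 → clear.
G: starts Thursday 11:30 at or after H ends Wednesday 20:30 → clear.
H overlaps B.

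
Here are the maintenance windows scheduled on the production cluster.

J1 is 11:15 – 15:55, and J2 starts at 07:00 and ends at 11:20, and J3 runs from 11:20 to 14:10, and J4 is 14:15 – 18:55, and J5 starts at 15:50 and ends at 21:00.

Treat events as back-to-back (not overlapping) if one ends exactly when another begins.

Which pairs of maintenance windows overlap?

Check each pair: they overlap iff neither finishes before the other starts.
Sorted by start: J2, J1, J3, J4, J5.
J1 starts before J2 ends → J2 and J1 overlap.
J3 starts exactly when J2 ends (back-to-back, no overlap); J2 is clear from here.
J3 starts before J1 ends → J1 and J3 overlap.
J4 starts before J1 ends → J1 and J4 overlap.
J5 starts before J1 ends → J1 and J5 overlap.
J4 starts after J3 ends; J3 is clear from here.
J5 starts before J4 ends → J4 and J5 overlap.

J1 & J2, J1 & J3, J1 & J4, J1 & J5, J4 & J5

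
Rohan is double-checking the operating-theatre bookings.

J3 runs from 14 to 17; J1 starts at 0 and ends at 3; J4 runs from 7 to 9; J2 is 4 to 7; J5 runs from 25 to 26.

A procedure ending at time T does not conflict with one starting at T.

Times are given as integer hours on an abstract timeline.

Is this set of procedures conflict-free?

Yes

Two intervals overlap when each starts before the other ends.
Sorted by start: J1, J2, J4, J3, J5.
J2 starts after J1 ends — done with J1.
J4 starts exactly when J2 ends (back-to-back, no overlap) — done with J2.
J3 starts after J4 ends — done with J4.
J5 starts after J3 ends.
Every pair is clear; the schedule has no overlaps.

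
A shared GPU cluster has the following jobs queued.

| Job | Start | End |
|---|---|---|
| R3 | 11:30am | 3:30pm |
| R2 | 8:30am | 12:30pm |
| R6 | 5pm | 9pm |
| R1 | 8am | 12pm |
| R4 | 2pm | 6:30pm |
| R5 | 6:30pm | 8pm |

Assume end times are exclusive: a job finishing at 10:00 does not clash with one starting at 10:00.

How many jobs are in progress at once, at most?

Sort all start/end points and keep a running count:
8am start R1 → 1
8:30am start R2 → 2
11:30am start R3 → 3
12pm end R1 → 2
12:30pm end R2 → 1
2pm start R4 → 2
3:30pm end R3 → 1
5pm start R6 → 2
6:30pm end R4 → 1
6:30pm start R5 → 2
8pm end R5 → 1
9pm end R6 → 0
Peak is 3, at 11:30am (R1, R2, R3).

3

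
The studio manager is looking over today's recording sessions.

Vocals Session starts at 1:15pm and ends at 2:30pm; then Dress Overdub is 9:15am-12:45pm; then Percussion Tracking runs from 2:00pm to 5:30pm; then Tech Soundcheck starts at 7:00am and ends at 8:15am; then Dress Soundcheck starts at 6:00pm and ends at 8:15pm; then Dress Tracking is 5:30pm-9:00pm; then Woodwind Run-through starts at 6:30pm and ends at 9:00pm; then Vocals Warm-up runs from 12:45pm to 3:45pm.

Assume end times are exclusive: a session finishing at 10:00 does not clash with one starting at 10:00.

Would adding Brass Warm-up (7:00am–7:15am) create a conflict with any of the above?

Yes — it overlaps Tech Soundcheck

Tech Soundcheck: starts 7:00am before Brass Warm-up ends 7:15am, and ends 8:15am after Brass Warm-up starts 7:00am → overlap.
Dress Overdub: starts 9:15am at or after Brass Warm-up ends 7:15am → clear.
Vocals Warm-up: starts 12:45pm at or after Brass Warm-up ends 7:15am → clear.
Vocals Session: starts 1:15pm at or after Brass Warm-up ends 7:15am → clear.
Percussion Tracking: starts 2:00pm at or after Brass Warm-up ends 7:15am → clear.
Dress Tracking: starts 5:30pm at or after Brass Warm-up ends 7:15am → clear.
Dress Soundcheck: starts 6:00pm at or after Brass Warm-up ends 7:15am → clear.
Woodwind Run-through: starts 6:30pm at or after Brass Warm-up ends 7:15am → clear.
Brass Warm-up overlaps Tech Soundcheck.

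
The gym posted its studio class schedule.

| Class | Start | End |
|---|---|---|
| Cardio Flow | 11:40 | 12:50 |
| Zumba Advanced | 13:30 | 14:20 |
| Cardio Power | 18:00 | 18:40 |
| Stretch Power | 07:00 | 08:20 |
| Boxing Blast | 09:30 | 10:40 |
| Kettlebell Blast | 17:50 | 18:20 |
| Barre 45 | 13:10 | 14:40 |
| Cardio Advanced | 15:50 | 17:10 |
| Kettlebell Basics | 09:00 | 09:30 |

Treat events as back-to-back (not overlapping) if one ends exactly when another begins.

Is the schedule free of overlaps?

Sorted by start: Stretch Power, Kettlebell Basics, Boxing Blast, Cardio Flow, Barre 45, Zumba Advanced, Cardio Advanced, Kettlebell Blast, Cardio Power.
Kettlebell Basics starts after Stretch Power ends; Stretch Power is clear from here.
Boxing Blast starts exactly when Kettlebell Basics ends (back-to-back, no overlap); Kettlebell Basics is clear from here.
Cardio Flow starts after Boxing Blast ends; Boxing Blast is clear from here.
Barre 45 starts after Cardio Flow ends; Cardio Flow is clear from here.
Zumba Advanced starts before Barre 45 ends → Barre 45 and Zumba Advanced overlap.
That's a conflict, so the schedule is not conflict-free.

No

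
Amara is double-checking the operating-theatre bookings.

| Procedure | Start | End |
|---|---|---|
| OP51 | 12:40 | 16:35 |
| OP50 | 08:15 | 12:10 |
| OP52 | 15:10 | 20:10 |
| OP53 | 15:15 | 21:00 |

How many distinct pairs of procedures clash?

Sorted by start: OP50, OP51, OP52, OP53.
OP51 starts after OP50 ends; OP50 is clear from here.
OP52 starts before OP51 ends → OP51 and OP52 overlap.
OP53 starts before OP51 ends → OP51 and OP53 overlap.
OP53 starts before OP52 ends → OP52 and OP53 overlap.
Overlapping pairs: OP51 & OP52, OP51 & OP53, OP52 & OP53 — 3 in total.

3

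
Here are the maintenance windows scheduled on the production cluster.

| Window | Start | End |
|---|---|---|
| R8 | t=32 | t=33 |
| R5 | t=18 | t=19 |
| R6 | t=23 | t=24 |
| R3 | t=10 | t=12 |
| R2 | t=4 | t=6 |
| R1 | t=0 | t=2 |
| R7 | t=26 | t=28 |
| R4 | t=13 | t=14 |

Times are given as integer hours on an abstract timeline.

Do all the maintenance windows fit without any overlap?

Check each pair: they overlap iff neither finishes before the other starts.
Sorted by start: R1, R2, R3, R4, R5, R6, R7, R8.
R2 starts after R1 ends, so R1 has no further overlaps.
R3 starts after R2 ends, so R2 has no further overlaps.
R4 starts after R3 ends, so R3 has no further overlaps.
R5 starts after R4 ends, so R4 has no further overlaps.
R6 starts after R5 ends, so R5 has no further overlaps.
R7 starts after R6 ends, so R6 has no further overlaps.
R8 starts after R7 ends.
Every pair is clear; the schedule has no overlaps.

Yes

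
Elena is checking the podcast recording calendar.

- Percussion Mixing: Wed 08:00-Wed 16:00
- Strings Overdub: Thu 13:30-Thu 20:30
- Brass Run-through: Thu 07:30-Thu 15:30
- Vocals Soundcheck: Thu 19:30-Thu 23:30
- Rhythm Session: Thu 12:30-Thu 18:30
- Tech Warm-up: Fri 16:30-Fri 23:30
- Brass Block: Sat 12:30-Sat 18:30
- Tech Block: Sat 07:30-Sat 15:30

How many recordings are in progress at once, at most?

3

Sort all start/end points and keep a running count:
Wed 08:00 start Percussion Mixing → 1
Wed 16:00 end Percussion Mixing → 0
Thu 07:30 start Brass Run-through → 1
Thu 12:30 start Rhythm Session → 2
Thu 13:30 start Strings Overdub → 3
Thu 15:30 end Brass Run-through → 2
Thu 18:30 end Rhythm Session → 1
Thu 19:30 start Vocals Soundcheck → 2
Thu 20:30 end Strings Overdub → 1
Thu 23:30 end Vocals Soundcheck → 0
Fri 16:30 start Tech Warm-up → 1
Fri 23:30 end Tech Warm-up → 0
Sat 07:30 start Tech Block → 1
Sat 12:30 start Brass Block → 2
Sat 15:30 end Tech Block → 1
Sat 18:30 end Brass Block → 0
Peak is 3, at Thu 13:30 (Brass Run-through, Rhythm Session, Strings Overdub).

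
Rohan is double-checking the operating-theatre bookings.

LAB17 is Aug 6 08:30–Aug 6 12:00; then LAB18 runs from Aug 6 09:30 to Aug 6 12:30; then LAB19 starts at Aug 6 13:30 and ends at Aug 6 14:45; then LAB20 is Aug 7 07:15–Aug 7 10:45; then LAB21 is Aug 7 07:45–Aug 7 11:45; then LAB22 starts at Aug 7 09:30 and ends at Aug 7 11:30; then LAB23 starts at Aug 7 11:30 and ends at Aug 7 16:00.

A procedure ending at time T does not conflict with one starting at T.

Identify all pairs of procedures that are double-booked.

Sorted by start: LAB17, LAB18, LAB19, LAB20, LAB21, LAB22, LAB23.
LAB18 starts before LAB17 ends → LAB17 and LAB18 overlap.
LAB19 starts after LAB17 ends; LAB17 is clear from here.
LAB19 starts after LAB18 ends; LAB18 is clear from here.
LAB20 starts after LAB19 ends; LAB19 is clear from here.
LAB21 starts before LAB20 ends → LAB20 and LAB21 overlap.
LAB22 starts before LAB20 ends → LAB20 and LAB22 overlap.
LAB23 starts after LAB20 ends.
LAB22 starts before LAB21 ends → LAB21 and LAB22 overlap.
LAB23 starts before LAB21 ends → LAB21 and LAB23 overlap.
LAB23 starts exactly when LAB22 ends (back-to-back, no overlap).

LAB17 & LAB18, LAB20 & LAB21, LAB20 & LAB22, LAB21 & LAB22, LAB21 & LAB23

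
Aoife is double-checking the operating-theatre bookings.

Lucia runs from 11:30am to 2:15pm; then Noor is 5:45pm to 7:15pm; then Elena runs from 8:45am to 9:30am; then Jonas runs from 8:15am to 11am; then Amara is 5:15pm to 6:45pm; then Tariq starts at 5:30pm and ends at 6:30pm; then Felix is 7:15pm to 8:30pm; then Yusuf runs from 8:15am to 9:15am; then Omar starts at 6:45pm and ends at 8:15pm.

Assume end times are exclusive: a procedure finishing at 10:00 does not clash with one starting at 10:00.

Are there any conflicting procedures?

Yes

Check each pair: they overlap iff neither finishes before the other starts.
Sorted by start: Jonas, Yusuf, Elena, Lucia, Amara, Tariq, Noor, Omar, Felix.
Yusuf starts before Jonas ends → Jonas and Yusuf overlap.
That's a conflict, so the schedule is not conflict-free.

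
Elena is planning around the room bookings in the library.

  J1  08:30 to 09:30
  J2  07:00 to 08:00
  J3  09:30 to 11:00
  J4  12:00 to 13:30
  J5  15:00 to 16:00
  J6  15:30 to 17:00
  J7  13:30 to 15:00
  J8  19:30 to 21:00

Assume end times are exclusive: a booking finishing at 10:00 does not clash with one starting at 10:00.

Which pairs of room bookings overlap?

J5 & J6

Sorted by start: J2, J1, J3, J4, J7, J5, J6, J8.
J1 starts after J2 ends — done with J2.
J3 starts exactly when J1 ends (back-to-back, no overlap) — done with J1.
J4 starts after J3 ends — done with J3.
J7 starts exactly when J4 ends (back-to-back, no overlap) — done with J4.
J5 starts exactly when J7 ends (back-to-back, no overlap) — done with J7.
J6 starts before J5 ends → J5 and J6 overlap.
J8 starts after J5 ends.
J8 starts after J6 ends.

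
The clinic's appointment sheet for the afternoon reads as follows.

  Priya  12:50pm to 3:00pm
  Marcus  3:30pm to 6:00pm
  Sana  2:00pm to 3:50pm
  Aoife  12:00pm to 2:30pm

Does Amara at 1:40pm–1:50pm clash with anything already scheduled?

Aoife: starts 12:00pm before Amara ends 1:50pm, and ends 2:30pm after Amara starts 1:40pm → overlap.
Priya: starts 12:50pm before Amara ends 1:50pm, and ends 3:00pm after Amara starts 1:40pm → overlap.
Sana: starts 2:00pm at or after Amara ends 1:50pm → clear.
Marcus: starts 3:30pm at or after Amara ends 1:50pm → clear.
Amara overlaps Aoife, Priya.

Yes — it overlaps Aoife, Priya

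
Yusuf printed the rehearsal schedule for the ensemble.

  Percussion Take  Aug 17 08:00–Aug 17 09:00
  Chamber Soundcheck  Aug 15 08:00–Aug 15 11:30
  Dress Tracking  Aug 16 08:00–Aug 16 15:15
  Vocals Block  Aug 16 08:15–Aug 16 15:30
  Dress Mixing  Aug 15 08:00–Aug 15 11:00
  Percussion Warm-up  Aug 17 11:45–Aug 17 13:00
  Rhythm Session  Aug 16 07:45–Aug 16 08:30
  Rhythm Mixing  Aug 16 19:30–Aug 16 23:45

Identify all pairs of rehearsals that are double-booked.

Check each pair: they overlap iff neither finishes before the other starts.
Sorted by start: Chamber Soundcheck, Dress Mixing, Rhythm Session, Dress Tracking, Vocals Block, Rhythm Mixing, Percussion Take, Percussion Warm-up.
Dress Mixing starts before Chamber Soundcheck ends → Chamber Soundcheck and Dress Mixing overlap.
Rhythm Session starts after Chamber Soundcheck ends, so nothing later overlaps Chamber Soundcheck either.
Rhythm Session starts after Dress Mixing ends, so nothing later overlaps Dress Mixing either.
Dress Tracking starts before Rhythm Session ends → Rhythm Session and Dress Tracking overlap.
Vocals Block starts before Rhythm Session ends → Rhythm Session and Vocals Block overlap.
Rhythm Mixing starts after Rhythm Session ends, so nothing later overlaps Rhythm Session either.
Vocals Block starts before Dress Tracking ends → Dress Tracking and Vocals Block overlap.
Rhythm Mixing starts after Dress Tracking ends, so nothing later overlaps Dress Tracking either.
Rhythm Mixing starts after Vocals Block ends, so nothing later overlaps Vocals Block either.
Percussion Take starts after Rhythm Mixing ends, so nothing later overlaps Rhythm Mixing either.
Percussion Warm-up starts after Percussion Take ends.

Chamber Soundcheck & Dress Mixing, Dress Tracking & Rhythm Session, Dress Tracking & Vocals Block, Rhythm Session & Vocals Block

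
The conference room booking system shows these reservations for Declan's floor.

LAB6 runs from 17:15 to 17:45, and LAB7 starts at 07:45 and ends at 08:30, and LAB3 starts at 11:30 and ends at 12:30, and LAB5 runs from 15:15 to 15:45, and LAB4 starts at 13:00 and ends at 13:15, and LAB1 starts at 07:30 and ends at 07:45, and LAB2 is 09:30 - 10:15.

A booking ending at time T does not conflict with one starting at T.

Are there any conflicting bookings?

Check each pair: they overlap iff neither finishes before the other starts.
Sorted by start: LAB1, LAB7, LAB2, LAB3, LAB4, LAB5, LAB6.
LAB7 starts exactly when LAB1 ends (back-to-back, no overlap) — done with LAB1.
LAB2 starts after LAB7 ends — done with LAB7.
LAB3 starts after LAB2 ends — done with LAB2.
LAB4 starts after LAB3 ends — done with LAB3.
LAB5 starts after LAB4 ends — done with LAB4.
LAB6 starts after LAB5 ends.
Every pair is clear; the schedule has no overlaps.

No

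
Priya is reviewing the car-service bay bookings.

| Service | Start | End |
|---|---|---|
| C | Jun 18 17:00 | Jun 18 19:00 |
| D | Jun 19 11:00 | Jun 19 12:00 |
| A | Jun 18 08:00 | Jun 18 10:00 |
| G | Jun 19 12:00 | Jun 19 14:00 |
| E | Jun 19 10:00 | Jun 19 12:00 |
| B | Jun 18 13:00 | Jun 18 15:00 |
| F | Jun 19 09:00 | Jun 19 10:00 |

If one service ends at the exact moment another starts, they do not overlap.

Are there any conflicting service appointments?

Sorted by start: A, B, C, F, E, D, G.
B starts after A ends — done with A.
C starts after B ends — done with B.
F starts after C ends — done with C.
E starts exactly when F ends (back-to-back, no overlap) — done with F.
D starts before E ends → E and D overlap.
That's a conflict, so the schedule is not conflict-free.

Yes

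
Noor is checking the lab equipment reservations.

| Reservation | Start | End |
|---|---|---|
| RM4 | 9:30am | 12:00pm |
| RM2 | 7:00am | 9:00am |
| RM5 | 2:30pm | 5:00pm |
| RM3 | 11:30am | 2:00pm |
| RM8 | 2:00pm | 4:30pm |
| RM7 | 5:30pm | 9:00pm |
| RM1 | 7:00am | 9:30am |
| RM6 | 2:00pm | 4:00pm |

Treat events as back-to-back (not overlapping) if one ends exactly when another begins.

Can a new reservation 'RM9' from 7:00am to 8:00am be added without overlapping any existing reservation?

No — it overlaps RM1, RM2

RM1: starts 7:00am before RM9 ends 8:00am, and ends 9:30am after RM9 starts 7:00am → overlap.
RM2: starts 7:00am before RM9 ends 8:00am, and ends 9:00am after RM9 starts 7:00am → overlap.
RM4: starts 9:30am at or after RM9 ends 8:00am → clear.
RM3: starts 11:30am at or after RM9 ends 8:00am → clear.
RM6: starts 2:00pm at or after RM9 ends 8:00am → clear.
RM8: starts 2:00pm at or after RM9 ends 8:00am → clear.
RM5: starts 2:30pm at or after RM9 ends 8:00am → clear.
RM7: starts 5:30pm at or after RM9 ends 8:00am → clear.
RM9 overlaps RM1, RM2.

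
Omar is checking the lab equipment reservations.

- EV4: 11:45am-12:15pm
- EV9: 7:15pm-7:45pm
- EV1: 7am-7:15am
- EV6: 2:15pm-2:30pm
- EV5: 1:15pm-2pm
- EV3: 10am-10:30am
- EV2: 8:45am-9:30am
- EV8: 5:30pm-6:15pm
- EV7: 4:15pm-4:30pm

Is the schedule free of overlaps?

Check each pair: they overlap iff neither finishes before the other starts.
Sorted by start: EV1, EV2, EV3, EV4, EV5, EV6, EV7, EV8, EV9.
EV2 starts after EV1 ends, so nothing later overlaps EV1 either.
EV3 starts after EV2 ends, so nothing later overlaps EV2 either.
EV4 starts after EV3 ends, so nothing later overlaps EV3 either.
EV5 starts after EV4 ends, so nothing later overlaps EV4 either.
EV6 starts after EV5 ends, so nothing later overlaps EV5 either.
EV7 starts after EV6 ends, so nothing later overlaps EV6 either.
EV8 starts after EV7 ends, so nothing later overlaps EV7 either.
EV9 starts after EV8 ends.
Every pair is clear; the schedule has no overlaps.

Yes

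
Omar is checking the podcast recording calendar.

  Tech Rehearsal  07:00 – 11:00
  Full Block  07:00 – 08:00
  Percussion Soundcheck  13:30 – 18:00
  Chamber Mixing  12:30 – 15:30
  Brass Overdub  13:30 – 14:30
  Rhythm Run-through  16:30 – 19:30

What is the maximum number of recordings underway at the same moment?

3

Walk through starts and ends in time order (an end at T is processed before a start at T):
07:00 start Full Block → 1
07:00 start Tech Rehearsal → 2
08:00 end Full Block → 1
11:00 end Tech Rehearsal → 0
12:30 start Chamber Mixing → 1
13:30 start Brass Overdub → 2
13:30 start Percussion Soundcheck → 3
14:30 end Brass Overdub → 2
15:30 end Chamber Mixing → 1
16:30 start Rhythm Run-through → 2
18:00 end Percussion Soundcheck → 1
19:30 end Rhythm Run-through → 0
Peak is 3, at 13:30 (Brass Overdub, Chamber Mixing, Percussion Soundcheck).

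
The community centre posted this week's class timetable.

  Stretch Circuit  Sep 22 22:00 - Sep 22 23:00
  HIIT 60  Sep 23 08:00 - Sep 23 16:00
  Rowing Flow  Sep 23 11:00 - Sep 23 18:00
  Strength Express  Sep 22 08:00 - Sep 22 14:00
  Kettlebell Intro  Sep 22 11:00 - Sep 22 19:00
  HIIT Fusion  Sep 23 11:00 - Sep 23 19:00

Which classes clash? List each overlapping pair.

HIIT 60 & HIIT Fusion, HIIT 60 & Rowing Flow, HIIT Fusion & Rowing Flow, Kettlebell Intro & Strength Express

Sorted by start: Strength Express, Kettlebell Intro, Stretch Circuit, HIIT 60, HIIT Fusion, Rowing Flow.
Kettlebell Intro starts before Strength Express ends → Strength Express and Kettlebell Intro overlap.
Stretch Circuit starts after Strength Express ends; Strength Express is clear from here.
Stretch Circuit starts after Kettlebell Intro ends; Kettlebell Intro is clear from here.
HIIT 60 starts after Stretch Circuit ends; Stretch Circuit is clear from here.
HIIT Fusion starts before HIIT 60 ends → HIIT 60 and HIIT Fusion overlap.
Rowing Flow starts before HIIT 60 ends → HIIT 60 and Rowing Flow overlap.
Rowing Flow starts before HIIT Fusion ends → HIIT Fusion and Rowing Flow overlap.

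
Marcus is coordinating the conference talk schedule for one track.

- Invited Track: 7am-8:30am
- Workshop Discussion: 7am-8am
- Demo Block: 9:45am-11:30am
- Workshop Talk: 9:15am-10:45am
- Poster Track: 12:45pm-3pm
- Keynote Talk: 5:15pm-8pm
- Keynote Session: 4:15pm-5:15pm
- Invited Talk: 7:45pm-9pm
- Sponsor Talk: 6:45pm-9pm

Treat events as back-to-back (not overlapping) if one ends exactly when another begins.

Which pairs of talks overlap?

Sorted by start: Invited Track, Workshop Discussion, Workshop Talk, Demo Block, Poster Track, Keynote Session, Keynote Talk, Sponsor Talk, Invited Talk.
Workshop Discussion starts before Invited Track ends → Invited Track and Workshop Discussion overlap.
Workshop Talk starts after Invited Track ends, so Invited Track has no further overlaps.
Workshop Talk starts after Workshop Discussion ends, so Workshop Discussion has no further overlaps.
Demo Block starts before Workshop Talk ends → Workshop Talk and Demo Block overlap.
Poster Track starts after Workshop Talk ends, so Workshop Talk has no further overlaps.
Poster Track starts after Demo Block ends, so Demo Block has no further overlaps.
Keynote Session starts after Poster Track ends, so Poster Track has no further overlaps.
Keynote Talk starts exactly when Keynote Session ends (back-to-back, no overlap), so Keynote Session has no further overlaps.
Sponsor Talk starts before Keynote Talk ends → Keynote Talk and Sponsor Talk overlap.
Invited Talk starts before Keynote Talk ends → Keynote Talk and Invited Talk overlap.
Invited Talk starts before Sponsor Talk ends → Sponsor Talk and Invited Talk overlap.

Demo Block & Workshop Talk, Invited Talk & Keynote Talk, Invited Talk & Sponsor Talk, Invited Track & Workshop Discussion, Keynote Talk & Sponsor Talk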